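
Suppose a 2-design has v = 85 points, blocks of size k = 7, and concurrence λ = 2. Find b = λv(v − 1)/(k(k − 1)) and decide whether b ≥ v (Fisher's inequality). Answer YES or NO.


b = λv(v − 1)/(k(k − 1)) = 2·85·84/(7·6) = 14280/42 = 340.
Compare with v = 85: b ≥ v, so Fisher's inequality holds.

YES


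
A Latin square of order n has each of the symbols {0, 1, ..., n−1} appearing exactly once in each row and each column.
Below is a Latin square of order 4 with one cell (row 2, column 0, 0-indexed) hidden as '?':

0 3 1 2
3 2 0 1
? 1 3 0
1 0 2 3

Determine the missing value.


Row 2 contains symbols [0, 1, 3] — missing [2].
Column 0 contains symbols [0, 1, 3] — missing [2].
The missing symbol must appear in both missing sets; intersection = [2].
Therefore the hidden value is 2.

Missing value = 2.


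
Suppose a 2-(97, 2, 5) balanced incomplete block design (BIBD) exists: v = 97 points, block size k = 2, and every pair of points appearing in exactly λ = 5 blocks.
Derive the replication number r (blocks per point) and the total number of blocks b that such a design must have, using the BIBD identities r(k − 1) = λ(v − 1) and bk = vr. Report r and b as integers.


Any 2-(v, k, λ) BIBD satisfies two necessary conditions:
  (i)  Each point sits in r blocks, and counting incidences through any fixed point gives r(k − 1) = λ(v − 1), so r = λ(v − 1)/(k − 1).
  (ii) Total incidences bk = vr, so b = vr/k.
Step 1: r = λ(v − 1)/(k − 1) = 5·(97 − 1)/(2 − 1) = 5·96/1 = 480/1 = 480.
Step 2: b = vr/k = 97·480/2 = 46560/2 = 23280.
Check integrality: r = 480 ∈ Z ✓, b = 23280 ∈ Z ✓.
(These identities are necessary conditions: they determine r and b for any design with these parameters, but do not by themselves prove that one exists.)

r = 480, b = 23280.


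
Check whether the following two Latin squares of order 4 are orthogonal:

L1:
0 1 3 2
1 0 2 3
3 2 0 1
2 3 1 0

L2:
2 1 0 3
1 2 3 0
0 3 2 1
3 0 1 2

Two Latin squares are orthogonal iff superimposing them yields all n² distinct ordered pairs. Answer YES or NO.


Form the n² = 16 superimposed pairs (L1[i][j], L2[i][j]), row by row (rows and columns indexed from 0):
row 0: (0,2) (1,1) (3,0) (2,3)
row 1: (1,1) (0,2) (2,3) (3,0)
row 2: (3,0) (2,3) (0,2) (1,1)
row 3: (2,3) (3,0) (1,1) (0,2)
Orthogonality requires all 16 pairs distinct.
But the pair (1,1) repeats: cell (0,1) has L1 = 1, L2 = 1, and cell (1,0) has L1 = 1, L2 = 1.
A repeated pair means some other pair never occurs (only 4 distinct pairs out of 16), so the squares are not orthogonal.
Conclusion: NO.

NO


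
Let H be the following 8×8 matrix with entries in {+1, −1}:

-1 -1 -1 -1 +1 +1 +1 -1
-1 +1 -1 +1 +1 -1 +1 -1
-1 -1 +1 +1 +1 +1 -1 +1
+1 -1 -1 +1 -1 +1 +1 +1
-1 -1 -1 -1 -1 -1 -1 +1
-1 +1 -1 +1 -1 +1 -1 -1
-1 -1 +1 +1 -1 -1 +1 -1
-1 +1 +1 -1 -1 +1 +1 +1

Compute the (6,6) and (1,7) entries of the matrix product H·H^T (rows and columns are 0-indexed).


Row 1 of H: [-1, 1, -1, 1, 1, -1, 1, -1].
Row 6 of H: [-1, -1, 1, 1, -1, -1, 1, -1].
Row 7 of H: [-1, 1, 1, -1, -1, 1, 1, 1].
(H·H^T)[6][6] = Σ_j H[6][j]·H[6][j] = (-1)² + (-1)² + (1)² + (1)² + (-1)² + (-1)² + (1)² + (-1)² = 1 + 1 + 1 + 1 + 1 + 1 + 1 + 1 = 8.
(H·H^T)[1][7] = Σ_j H[1][j]·H[7][j] = (-1)·(-1) + (1)·(1) + (-1)·(1) + (1)·(-1) + (1)·(-1) + (-1)·(1) + (1)·(1) + (-1)·(1) = 1 + 1 + -1 + -1 + -1 + -1 + 1 + -1 = -2.
Rows 1 and 7 are not orthogonal (dot product = -2 ≠ 0), so H is not a Hadamard matrix.

(6,6) entry = 8; (1,7) entry = -2.


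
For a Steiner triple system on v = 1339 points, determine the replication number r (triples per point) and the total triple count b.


An STS(v) is a 2-(v, 3, 1) BIBD: block size k = 3, λ = 1.
Replication: r(k − 1) = λ(v − 1) ⇒ r·2 = 1339 − 1 = 1338 ⇒ r = 669.
Block count: b = v(v − 1)/6 = 1339·1338/6 = 1791582/6 = 298597.
(Check via bk = vr: 298597·3 = 895791 = 1339·669 = 895791 ✓.)

r = 669, b = 298597.


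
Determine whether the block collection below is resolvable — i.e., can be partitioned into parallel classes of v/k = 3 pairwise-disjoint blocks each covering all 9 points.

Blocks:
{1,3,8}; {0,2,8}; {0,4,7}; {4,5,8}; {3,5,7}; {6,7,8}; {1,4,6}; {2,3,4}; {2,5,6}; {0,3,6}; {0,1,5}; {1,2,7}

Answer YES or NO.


v = 9, block size k = 3, number of blocks = 12.
For resolvability, blocks must partition into parallel classes of size v/k = 3.
Total blocks must therefore be a multiple of 3: 12 = 3·4 + 0 ⇒ divisible ✓.
Greedy packing gives 4 candidate class(es). Each should be a full parallel class (size 3, covers all 9 points).
  Class 1 (3 blocks): {1,3,8}; {0,4,7}; {2,5,6}. Points covered: [0, 1, 2, 3, 4, 5, 6, 7, 8].
  Class 2 (3 blocks): {0,2,8}; {3,5,7}; {1,4,6}. Points covered: [0, 1, 2, 3, 4, 5, 6, 7, 8].
  Class 3 (3 blocks): {4,5,8}; {0,3,6}; {1,2,7}. Points covered: [0, 1, 2, 3, 4, 5, 6, 7, 8].
  Class 4 (3 blocks): {6,7,8}; {2,3,4}; {0,1,5}. Points covered: [0, 1, 2, 3, 4, 5, 6, 7, 8].
All classes full (size 3)? YES. All classes cover every point? YES.
Resolvable? YES.

YES


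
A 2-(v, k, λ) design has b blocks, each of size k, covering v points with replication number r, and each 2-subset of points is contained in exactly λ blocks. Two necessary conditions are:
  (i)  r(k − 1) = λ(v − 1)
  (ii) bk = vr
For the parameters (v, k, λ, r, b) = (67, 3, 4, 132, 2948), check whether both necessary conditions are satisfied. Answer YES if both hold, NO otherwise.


Condition (i): r(k − 1) = 132·2 = 264; λ(v − 1) = 4·66 = 264. Match? YES.
Condition (ii): bk = 2948·3 = 8844; vr = 67·132 = 8844. Match? YES.
Both conditions hold? YES.

YES


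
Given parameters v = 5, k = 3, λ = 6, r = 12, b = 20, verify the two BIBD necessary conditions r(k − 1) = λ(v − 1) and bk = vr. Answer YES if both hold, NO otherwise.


Condition (i): r(k − 1) = 12·2 = 24; λ(v − 1) = 6·4 = 24. Match? YES.
Condition (ii): bk = 20·3 = 60; vr = 5·12 = 60. Match? YES.
Both conditions hold? YES.

YES


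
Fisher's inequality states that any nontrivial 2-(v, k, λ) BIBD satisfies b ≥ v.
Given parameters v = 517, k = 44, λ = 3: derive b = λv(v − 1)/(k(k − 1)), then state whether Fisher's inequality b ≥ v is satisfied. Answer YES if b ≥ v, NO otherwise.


r = λ(v − 1)/(k − 1) = 3·516/43 = 36.
b = vr/k = 517·36/44 = 423.
Fisher's inequality: b ≥ v ⇔ 423 ≥ 517? NO.

NO


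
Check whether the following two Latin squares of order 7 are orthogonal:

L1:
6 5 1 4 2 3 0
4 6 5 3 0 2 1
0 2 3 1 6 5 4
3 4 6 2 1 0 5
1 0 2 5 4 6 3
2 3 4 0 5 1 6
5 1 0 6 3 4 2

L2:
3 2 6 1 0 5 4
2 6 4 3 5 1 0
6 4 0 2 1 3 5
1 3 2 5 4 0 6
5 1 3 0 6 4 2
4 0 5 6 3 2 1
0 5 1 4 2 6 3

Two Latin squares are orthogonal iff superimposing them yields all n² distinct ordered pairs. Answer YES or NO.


Form the n² = 49 superimposed pairs (L1[i][j], L2[i][j]), row by row (rows and columns indexed from 0):
row 0: (6,3) (5,2) (1,6) (4,1) (2,0) (3,5) (0,4)
row 1: (4,2) (6,6) (5,4) (3,3) (0,5) (2,1) (1,0)
row 2: (0,6) (2,4) (3,0) (1,2) (6,1) (5,3) (4,5)
row 3: (3,1) (4,3) (6,2) (2,5) (1,4) (0,0) (5,6)
row 4: (1,5) (0,1) (2,3) (5,0) (4,6) (6,4) (3,2)
row 5: (2,4) (3,0) (4,5) (0,6) (5,3) (1,2) (6,1)
row 6: (5,0) (1,5) (0,1) (6,4) (3,2) (4,6) (2,3)
Orthogonality requires all 49 pairs distinct.
But the pair (2,4) repeats: cell (2,1) has L1 = 2, L2 = 4, and cell (5,0) has L1 = 2, L2 = 4.
A repeated pair means some other pair never occurs (only 35 distinct pairs out of 49), so the squares are not orthogonal.
Conclusion: NO.

NO


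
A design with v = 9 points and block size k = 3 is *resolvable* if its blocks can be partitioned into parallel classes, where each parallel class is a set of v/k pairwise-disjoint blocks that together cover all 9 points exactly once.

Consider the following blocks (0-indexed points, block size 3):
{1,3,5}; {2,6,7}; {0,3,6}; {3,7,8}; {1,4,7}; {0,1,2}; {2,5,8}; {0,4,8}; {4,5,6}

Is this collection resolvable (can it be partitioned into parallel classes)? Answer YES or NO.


v = 9, block size k = 3, number of blocks = 9.
For resolvability, blocks must partition into parallel classes of size v/k = 3.
Total blocks must therefore be a multiple of 3: 9 = 3·3 + 0 ⇒ divisible ✓.
Greedy packing gives 3 candidate class(es). Each should be a full parallel class (size 3, covers all 9 points).
  Class 1 (3 blocks): {1,3,5}; {2,6,7}; {0,4,8}. Points covered: [0, 1, 2, 3, 4, 5, 6, 7, 8].
  Class 2 (3 blocks): {0,3,6}; {1,4,7}; {2,5,8}. Points covered: [0, 1, 2, 3, 4, 5, 6, 7, 8].
  Class 3 (3 blocks): {3,7,8}; {0,1,2}; {4,5,6}. Points covered: [0, 1, 2, 3, 4, 5, 6, 7, 8].
All classes full (size 3)? YES. All classes cover every point? YES.
Resolvable? YES.

YES


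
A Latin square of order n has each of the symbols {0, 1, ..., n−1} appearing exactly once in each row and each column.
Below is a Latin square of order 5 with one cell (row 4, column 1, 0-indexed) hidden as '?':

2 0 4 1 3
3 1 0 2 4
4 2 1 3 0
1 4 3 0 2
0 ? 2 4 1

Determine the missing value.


Row 4 contains symbols [0, 1, 2, 4] — missing [3].
Column 1 contains symbols [0, 1, 2, 4] — missing [3].
The missing symbol must appear in both missing sets; intersection = [3].
Therefore the hidden value is 3.

Missing value = 3.


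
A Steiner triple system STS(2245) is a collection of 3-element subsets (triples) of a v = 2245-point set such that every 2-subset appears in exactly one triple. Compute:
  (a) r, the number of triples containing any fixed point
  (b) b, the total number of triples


An STS(v) is a 2-(v, 3, 1) BIBD: block size k = 3, λ = 1.
Replication: r(k − 1) = λ(v − 1) ⇒ r·2 = 2245 − 1 = 2244 ⇒ r = 1122.
Block count: b = v(v − 1)/6 = 2245·2244/6 = 5037780/6 = 839630.
(Check via bk = vr: 839630·3 = 2518890 = 2245·1122 = 2518890 ✓.)

r = 1122, b = 839630.


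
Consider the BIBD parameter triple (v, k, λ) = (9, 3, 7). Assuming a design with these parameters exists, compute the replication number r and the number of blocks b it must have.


Any 2-(v, k, λ) BIBD satisfies two necessary conditions:
  (i)  Each point sits in r blocks, and counting incidences through any fixed point gives r(k − 1) = λ(v − 1), so r = λ(v − 1)/(k − 1).
  (ii) Total incidences bk = vr, so b = vr/k.
Step 1: r = λ(v − 1)/(k − 1) = 7·(9 − 1)/(3 − 1) = 7·8/2 = 56/2 = 28.
Step 2: b = vr/k = 9·28/3 = 252/3 = 84.
Check integrality: r = 28 ∈ Z ✓, b = 84 ∈ Z ✓.
(These identities are necessary conditions: they determine r and b for any design with these parameters, but do not by themselves prove that one exists.)

r = 28, b = 84.


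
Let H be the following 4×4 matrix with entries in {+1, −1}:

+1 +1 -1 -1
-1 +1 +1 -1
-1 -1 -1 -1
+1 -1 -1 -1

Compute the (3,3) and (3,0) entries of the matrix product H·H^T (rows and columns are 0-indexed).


Row 0 of H: [1, 1, -1, -1].
Row 3 of H: [1, -1, -1, -1].
(H·H^T)[3][3] = Σ_j H[3][j]·H[3][j] = (1)² + (-1)² + (-1)² + (-1)² = 1 + 1 + 1 + 1 = 4.
(H·H^T)[3][0] = Σ_j H[3][j]·H[0][j] = (1)·(1) + (-1)·(1) + (-1)·(-1) + (-1)·(-1) = 1 + -1 + 1 + 1 = 2.
Rows 3 and 0 are not orthogonal (dot product = 2 ≠ 0), so H is not a Hadamard matrix.

(3,3) entry = 4; (3,0) entry = 2.


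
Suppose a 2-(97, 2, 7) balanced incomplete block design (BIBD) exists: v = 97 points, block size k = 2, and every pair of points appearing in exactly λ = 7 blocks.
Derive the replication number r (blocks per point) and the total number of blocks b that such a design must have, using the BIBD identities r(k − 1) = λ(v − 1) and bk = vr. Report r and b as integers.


Any 2-(v, k, λ) BIBD satisfies two necessary conditions:
  (i)  Each point sits in r blocks, and counting incidences through any fixed point gives r(k − 1) = λ(v − 1), so r = λ(v − 1)/(k − 1).
  (ii) Total incidences bk = vr, so b = vr/k.
Step 1: r = λ(v − 1)/(k − 1) = 7·(97 − 1)/(2 − 1) = 7·96/1 = 672/1 = 672.
Step 2: b = vr/k = 97·672/2 = 65184/2 = 32592.
Check integrality: r = 672 ∈ Z ✓, b = 32592 ∈ Z ✓.
(These identities are necessary conditions: they determine r and b for any design with these parameters, but do not by themselves prove that one exists.)

r = 672, b = 32592.


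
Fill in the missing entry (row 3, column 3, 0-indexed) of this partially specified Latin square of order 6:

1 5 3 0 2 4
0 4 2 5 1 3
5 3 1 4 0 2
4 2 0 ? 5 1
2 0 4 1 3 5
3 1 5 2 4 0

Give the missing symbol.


Row 3 contains symbols [0, 1, 2, 4, 5] — missing [3].
Column 3 contains symbols [0, 1, 2, 4, 5] — missing [3].
The missing symbol must appear in both missing sets; intersection = [3].
Therefore the hidden value is 3.

Missing value = 3.


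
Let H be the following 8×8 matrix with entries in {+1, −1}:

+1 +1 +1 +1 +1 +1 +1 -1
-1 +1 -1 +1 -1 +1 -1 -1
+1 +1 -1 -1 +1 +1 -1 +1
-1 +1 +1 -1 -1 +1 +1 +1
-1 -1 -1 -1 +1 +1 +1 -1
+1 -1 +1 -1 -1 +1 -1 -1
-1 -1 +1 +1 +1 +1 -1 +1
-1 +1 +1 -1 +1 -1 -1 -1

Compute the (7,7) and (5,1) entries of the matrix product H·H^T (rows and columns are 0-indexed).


Row 1 of H: [-1, 1, -1, 1, -1, 1, -1, -1].
Row 5 of H: [1, -1, 1, -1, -1, 1, -1, -1].
Row 7 of H: [-1, 1, 1, -1, 1, -1, -1, -1].
(H·H^T)[7][7] = Σ_j H[7][j]·H[7][j] = (-1)² + (1)² + (1)² + (-1)² + (1)² + (-1)² + (-1)² + (-1)² = 1 + 1 + 1 + 1 + 1 + 1 + 1 + 1 = 8.
(H·H^T)[5][1] = Σ_j H[5][j]·H[1][j] = (1)·(-1) + (-1)·(1) + (1)·(-1) + (-1)·(1) + (-1)·(-1) + (1)·(1) + (-1)·(-1) + (-1)·(-1) = -1 + -1 + -1 + -1 + 1 + 1 + 1 + 1 = 0.
So rows 5 and 1 are orthogonal; the diagonal entry equals n = 8.

(7,7) entry = 8; (5,1) entry = 0.


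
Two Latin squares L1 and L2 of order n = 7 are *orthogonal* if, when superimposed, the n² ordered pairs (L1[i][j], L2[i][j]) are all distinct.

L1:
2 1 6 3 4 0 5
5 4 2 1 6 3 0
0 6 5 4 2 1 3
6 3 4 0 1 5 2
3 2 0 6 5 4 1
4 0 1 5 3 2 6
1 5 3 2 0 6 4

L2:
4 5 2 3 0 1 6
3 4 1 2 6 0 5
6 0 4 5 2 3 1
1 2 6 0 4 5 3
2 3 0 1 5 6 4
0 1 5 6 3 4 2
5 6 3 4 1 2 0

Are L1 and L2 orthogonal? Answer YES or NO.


Form the n² = 49 superimposed pairs (L1[i][j], L2[i][j]), row by row (rows and columns indexed from 0):
row 0: (2,4) (1,5) (6,2) (3,3) (4,0) (0,1) (5,6)
row 1: (5,3) (4,4) (2,1) (1,2) (6,6) (3,0) (0,5)
row 2: (0,6) (6,0) (5,4) (4,5) (2,2) (1,3) (3,1)
row 3: (6,1) (3,2) (4,6) (0,0) (1,4) (5,5) (2,3)
row 4: (3,2) (2,3) (0,0) (6,1) (5,5) (4,6) (1,4)
row 5: (4,0) (0,1) (1,5) (5,6) (3,3) (2,4) (6,2)
row 6: (1,5) (5,6) (3,3) (2,4) (0,1) (6,2) (4,0)
Orthogonality requires all 49 pairs distinct.
But the pair (3,2) repeats: cell (3,1) has L1 = 3, L2 = 2, and cell (4,0) has L1 = 3, L2 = 2.
A repeated pair means some other pair never occurs (only 28 distinct pairs out of 49), so the squares are not orthogonal.
Conclusion: NO.

NO


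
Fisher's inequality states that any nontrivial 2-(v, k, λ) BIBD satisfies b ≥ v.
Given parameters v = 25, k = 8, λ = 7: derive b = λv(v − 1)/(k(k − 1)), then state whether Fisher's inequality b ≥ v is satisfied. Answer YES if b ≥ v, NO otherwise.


b = λv(v − 1)/(k(k − 1)) = 7·25·24/(8·7) = 4200/56 = 75.
Compare with v = 25: b ≥ v, so Fisher's inequality holds.

YES


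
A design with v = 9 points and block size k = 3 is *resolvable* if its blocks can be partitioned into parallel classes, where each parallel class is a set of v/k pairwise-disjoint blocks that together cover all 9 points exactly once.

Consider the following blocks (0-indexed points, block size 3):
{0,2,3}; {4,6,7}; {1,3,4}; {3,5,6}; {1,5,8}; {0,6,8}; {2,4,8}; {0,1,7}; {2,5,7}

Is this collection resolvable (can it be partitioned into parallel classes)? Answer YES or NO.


v = 9, block size k = 3, number of blocks = 9.
For resolvability, blocks must partition into parallel classes of size v/k = 3.
Total blocks must therefore be a multiple of 3: 9 = 3·3 + 0 ⇒ divisible ✓.
Greedy packing gives 3 candidate class(es). Each should be a full parallel class (size 3, covers all 9 points).
  Class 1 (3 blocks): {0,2,3}; {4,6,7}; {1,5,8}. Points covered: [0, 1, 2, 3, 4, 5, 6, 7, 8].
  Class 2 (3 blocks): {1,3,4}; {0,6,8}; {2,5,7}. Points covered: [0, 1, 2, 3, 4, 5, 6, 7, 8].
  Class 3 (3 blocks): {3,5,6}; {2,4,8}; {0,1,7}. Points covered: [0, 1, 2, 3, 4, 5, 6, 7, 8].
All classes full (size 3)? YES. All classes cover every point? YES.
Resolvable? YES.

YES


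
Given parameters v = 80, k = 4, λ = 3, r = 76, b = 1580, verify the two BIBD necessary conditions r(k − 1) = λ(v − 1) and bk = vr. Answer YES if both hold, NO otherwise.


Condition (i): r(k − 1) = 76·3 = 228; λ(v − 1) = 3·79 = 237. Match? NO.
Condition (ii): bk = 1580·4 = 6320; vr = 80·76 = 6080. Match? NO.
Both conditions hold? NO.

NO


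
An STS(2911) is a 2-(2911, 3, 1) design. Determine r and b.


An STS(v) is a 2-(v, 3, 1) BIBD: block size k = 3, λ = 1.
Replication: r(k − 1) = λ(v − 1) ⇒ r·2 = 2911 − 1 = 2910 ⇒ r = 1455.
Block count: bk = vr ⇒ b·3 = 2911·1455 = 4235505 ⇒ b = 1411835.

r = 1455, b = 1411835.


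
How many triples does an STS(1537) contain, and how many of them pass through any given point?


An STS(v) is a 2-(v, 3, 1) BIBD: block size k = 3, λ = 1.
Replication: r(k − 1) = λ(v − 1) ⇒ r·2 = 1537 − 1 = 1536 ⇒ r = 768.
Block count: b = v(v − 1)/6 = 1537·1536/6 = 2360832/6 = 393472.
(Check via bk = vr: 393472·3 = 1180416 = 1537·768 = 1180416 ✓.)

r = 768, b = 393472.


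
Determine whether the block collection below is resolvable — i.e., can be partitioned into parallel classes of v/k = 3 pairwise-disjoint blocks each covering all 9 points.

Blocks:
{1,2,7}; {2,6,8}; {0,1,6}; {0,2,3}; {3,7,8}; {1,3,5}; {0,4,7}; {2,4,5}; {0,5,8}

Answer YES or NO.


v = 9, block size k = 3, number of blocks = 9.
For resolvability, blocks must partition into parallel classes of size v/k = 3.
Total blocks must therefore be a multiple of 3: 9 = 3·3 + 0 ⇒ divisible ✓.
Consider block {1,2,7}. The only other block(s) in the collection disjoint from it are {0,5,8} — just 1 block(s). Any parallel class containing {1,2,7} would need 2 other blocks each disjoint from it, so no parallel class of size 3 can contain {1,2,7}.
Since every block must belong to some parallel class in a resolution, the collection cannot be partitioned into parallel classes.
Resolvable? NO.

NO


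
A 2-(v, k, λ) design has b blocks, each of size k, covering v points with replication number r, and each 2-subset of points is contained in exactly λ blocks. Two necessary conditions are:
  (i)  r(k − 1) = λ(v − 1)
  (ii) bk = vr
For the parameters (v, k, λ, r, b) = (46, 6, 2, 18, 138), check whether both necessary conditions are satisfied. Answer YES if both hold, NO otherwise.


Condition (i): r(k − 1) = 18·5 = 90; λ(v − 1) = 2·45 = 90. Match? YES.
Condition (ii): bk = 138·6 = 828; vr = 46·18 = 828. Match? YES.
Both conditions hold? YES.

YES


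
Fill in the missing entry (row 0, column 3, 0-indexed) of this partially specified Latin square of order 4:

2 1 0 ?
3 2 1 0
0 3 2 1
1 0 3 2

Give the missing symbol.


Row 0 contains symbols [0, 1, 2] — missing [3].
Column 3 contains symbols [0, 1, 2] — missing [3].
The missing symbol must appear in both missing sets; intersection = [3].
Therefore the hidden value is 3.

Missing value = 3.


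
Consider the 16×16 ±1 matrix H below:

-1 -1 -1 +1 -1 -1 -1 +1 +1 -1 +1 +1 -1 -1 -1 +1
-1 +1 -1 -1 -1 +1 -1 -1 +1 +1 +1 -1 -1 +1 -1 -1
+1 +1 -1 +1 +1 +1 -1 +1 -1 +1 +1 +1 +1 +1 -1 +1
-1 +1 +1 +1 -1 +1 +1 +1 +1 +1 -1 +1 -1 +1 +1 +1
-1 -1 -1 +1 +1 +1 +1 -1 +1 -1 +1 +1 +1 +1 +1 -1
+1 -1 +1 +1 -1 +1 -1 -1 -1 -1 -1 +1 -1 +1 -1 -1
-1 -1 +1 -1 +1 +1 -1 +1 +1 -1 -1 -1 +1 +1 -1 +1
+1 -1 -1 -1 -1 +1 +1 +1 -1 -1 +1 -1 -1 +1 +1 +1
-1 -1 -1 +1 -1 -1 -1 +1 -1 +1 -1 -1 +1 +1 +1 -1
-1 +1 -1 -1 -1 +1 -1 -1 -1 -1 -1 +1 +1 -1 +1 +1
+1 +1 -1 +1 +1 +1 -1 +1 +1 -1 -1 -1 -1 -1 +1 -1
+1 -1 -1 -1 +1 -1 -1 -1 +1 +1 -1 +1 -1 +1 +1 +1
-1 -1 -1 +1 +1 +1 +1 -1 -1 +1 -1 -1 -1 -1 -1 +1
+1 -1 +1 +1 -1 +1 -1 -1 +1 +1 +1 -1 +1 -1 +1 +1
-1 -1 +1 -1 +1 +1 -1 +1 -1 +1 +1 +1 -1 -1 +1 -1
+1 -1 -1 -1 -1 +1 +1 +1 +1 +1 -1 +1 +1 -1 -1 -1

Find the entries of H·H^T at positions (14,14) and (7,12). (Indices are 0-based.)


Row 7 of H: [1, -1, -1, -1, -1, 1, 1, 1, -1, -1, 1, -1, -1, 1, 1, 1].
Row 12 of H: [-1, -1, -1, 1, 1, 1, 1, -1, -1, 1, -1, -1, -1, -1, -1, 1].
Row 14 of H: [-1, -1, 1, -1, 1, 1, -1, 1, -1, 1, 1, 1, -1, -1, 1, -1].
(H·H^T)[14][14] = Σ_j H[14][j]·H[14][j] = (-1)² + (-1)² + (1)² + (-1)² + (1)² + (1)² + (-1)² + (1)² + (-1)² + (1)² + (1)² + (1)² + (-1)² + (-1)² + (1)² + (-1)² = 1 + 1 + 1 + 1 + 1 + 1 + 1 + 1 + 1 + 1 + 1 + 1 + 1 + 1 + 1 + 1 = 16.
(H·H^T)[7][12] = Σ_j H[7][j]·H[12][j] = (1)·(-1) + (-1)·(-1) + (-1)·(-1) + (-1)·(1) + (-1)·(1) + (1)·(1) + (1)·(1) + (1)·(-1) + (-1)·(-1) + (-1)·(1) + (1)·(-1) + (-1)·(-1) + (-1)·(-1) + (1)·(-1) + (1)·(-1) + (1)·(1) = -1 + 1 + 1 + -1 + -1 + 1 + 1 + -1 + 1 + -1 + -1 + 1 + 1 + -1 + -1 + 1 = 0.
So rows 7 and 12 are orthogonal; the diagonal entry equals n = 16.

(14,14) entry = 16; (7,12) entry = 0.


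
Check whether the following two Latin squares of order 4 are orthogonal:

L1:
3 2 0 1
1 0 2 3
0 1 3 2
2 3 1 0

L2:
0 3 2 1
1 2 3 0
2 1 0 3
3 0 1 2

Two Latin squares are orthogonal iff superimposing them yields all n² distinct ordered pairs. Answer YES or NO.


Form the n² = 16 superimposed pairs (L1[i][j], L2[i][j]), row by row (rows and columns indexed from 0):
row 0: (3,0) (2,3) (0,2) (1,1)
row 1: (1,1) (0,2) (2,3) (3,0)
row 2: (0,2) (1,1) (3,0) (2,3)
row 3: (2,3) (3,0) (1,1) (0,2)
Orthogonality requires all 16 pairs distinct.
But the pair (1,1) repeats: cell (0,3) has L1 = 1, L2 = 1, and cell (1,0) has L1 = 1, L2 = 1.
A repeated pair means some other pair never occurs (only 4 distinct pairs out of 16), so the squares are not orthogonal.
Conclusion: NO.

NO


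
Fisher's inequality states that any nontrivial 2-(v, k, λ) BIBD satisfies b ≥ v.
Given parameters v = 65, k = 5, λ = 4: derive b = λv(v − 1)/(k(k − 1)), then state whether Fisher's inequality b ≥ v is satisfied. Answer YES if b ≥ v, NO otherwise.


r = λ(v − 1)/(k − 1) = 4·64/4 = 64.
b = vr/k = 65·64/5 = 832.
Fisher's inequality: b ≥ v ⇔ 832 ≥ 65? YES.

YES


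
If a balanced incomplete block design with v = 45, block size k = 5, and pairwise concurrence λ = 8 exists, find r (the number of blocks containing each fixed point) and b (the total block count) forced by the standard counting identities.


Any 2-(v, k, λ) BIBD satisfies two necessary conditions:
  (i)  Each point sits in r blocks, and counting incidences through any fixed point gives r(k − 1) = λ(v − 1), so r = λ(v − 1)/(k − 1).
  (ii) Total incidences bk = vr, so b = vr/k.
Step 1: r = λ(v − 1)/(k − 1) = 8·(45 − 1)/(5 − 1) = 8·44/4 = 352/4 = 88.
Step 2: b = vr/k = 45·88/5 = 3960/5 = 792.
Check integrality: r = 88 ∈ Z ✓, b = 792 ∈ Z ✓.
(These identities are necessary conditions: they determine r and b for any design with these parameters, but do not by themselves prove that one exists.)

r = 88, b = 792.


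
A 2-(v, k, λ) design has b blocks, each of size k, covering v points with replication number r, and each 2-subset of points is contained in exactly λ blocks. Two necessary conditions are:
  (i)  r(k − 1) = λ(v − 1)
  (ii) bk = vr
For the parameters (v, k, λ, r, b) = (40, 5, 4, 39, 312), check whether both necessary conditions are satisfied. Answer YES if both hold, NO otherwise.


Condition (i): r(k − 1) = 39·4 = 156; λ(v − 1) = 4·39 = 156. Match? YES.
Condition (ii): bk = 312·5 = 1560; vr = 40·39 = 1560. Match? YES.
Both conditions hold? YES.

YES


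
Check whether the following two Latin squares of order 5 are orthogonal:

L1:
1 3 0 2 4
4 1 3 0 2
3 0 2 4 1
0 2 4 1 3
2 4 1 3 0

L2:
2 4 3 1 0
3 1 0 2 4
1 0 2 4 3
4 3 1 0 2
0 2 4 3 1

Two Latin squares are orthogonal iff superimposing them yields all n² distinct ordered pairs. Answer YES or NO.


Form the n² = 25 superimposed pairs (L1[i][j], L2[i][j]), row by row (rows and columns indexed from 0):
row 0: (1,2) (3,4) (0,3) (2,1) (4,0)
row 1: (4,3) (1,1) (3,0) (0,2) (2,4)
row 2: (3,1) (0,0) (2,2) (4,4) (1,3)
row 3: (0,4) (2,3) (4,1) (1,0) (3,2)
row 4: (2,0) (4,2) (1,4) (3,3) (0,1)
Orthogonality requires all 25 pairs distinct.
Check by first coordinate: for each symbol s of L1, list the L2 entries in the n cells where L1 = s; they must all differ.
  L1 = 0: L2 entries (in reading order) 3, 2, 0, 4, 1 — all 5 distinct ✓
  L1 = 1: L2 entries (in reading order) 2, 1, 3, 0, 4 — all 5 distinct ✓
  L1 = 2: L2 entries (in reading order) 1, 4, 2, 3, 0 — all 5 distinct ✓
  L1 = 3: L2 entries (in reading order) 4, 0, 1, 2, 3 — all 5 distinct ✓
  L1 = 4: L2 entries (in reading order) 0, 3, 4, 1, 2 — all 5 distinct ✓
Every symbol of L1 meets every symbol of L2 exactly once, so all 25 pairs are distinct (25 of 25).
Conclusion: YES.

YES


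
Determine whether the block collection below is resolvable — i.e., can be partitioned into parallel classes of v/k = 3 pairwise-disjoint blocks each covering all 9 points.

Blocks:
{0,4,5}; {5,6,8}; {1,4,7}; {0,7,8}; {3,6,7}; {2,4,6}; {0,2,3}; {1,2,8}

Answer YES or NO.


v = 9, block size k = 3, number of blocks = 8.
For resolvability, blocks must partition into parallel classes of size v/k = 3.
Total blocks must therefore be a multiple of 3: 8 = 3·2 + 2 ⇒ not divisible ✗.
Resolvable? NO.

NO


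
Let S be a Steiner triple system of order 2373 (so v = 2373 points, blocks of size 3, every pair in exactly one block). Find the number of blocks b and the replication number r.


An STS(v) is a 2-(v, 3, 1) BIBD: block size k = 3, λ = 1.
Replication: r(k − 1) = λ(v − 1) ⇒ r·2 = 2373 − 1 = 2372 ⇒ r = 1186.
Block count: b = v(v − 1)/6 = 2373·2372/6 = 5628756/6 = 938126.

r = 1186, b = 938126.


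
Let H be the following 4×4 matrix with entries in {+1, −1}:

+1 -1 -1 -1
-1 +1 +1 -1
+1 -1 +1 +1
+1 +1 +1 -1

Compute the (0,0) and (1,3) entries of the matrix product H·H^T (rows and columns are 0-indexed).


Row 0 of H: [1, -1, -1, -1].
Row 1 of H: [-1, 1, 1, -1].
Row 3 of H: [1, 1, 1, -1].
(H·H^T)[0][0] = Σ_j H[0][j]·H[0][j] = (1)² + (-1)² + (-1)² + (-1)² = 1 + 1 + 1 + 1 = 4.
(H·H^T)[1][3] = Σ_j H[1][j]·H[3][j] = (-1)·(1) + (1)·(1) + (1)·(1) + (-1)·(-1) = -1 + 1 + 1 + 1 = 2.
Rows 1 and 3 are not orthogonal (dot product = 2 ≠ 0), so H is not a Hadamard matrix.

(0,0) entry = 4; (1,3) entry = 2.


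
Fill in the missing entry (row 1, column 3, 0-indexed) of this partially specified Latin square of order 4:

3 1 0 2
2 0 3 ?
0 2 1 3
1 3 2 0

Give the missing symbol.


Row 1 contains symbols [0, 2, 3] — missing [1].
Column 3 contains symbols [0, 2, 3] — missing [1].
The missing symbol must appear in both missing sets; intersection = [1].
Therefore the hidden value is 1.

Missing value = 1.


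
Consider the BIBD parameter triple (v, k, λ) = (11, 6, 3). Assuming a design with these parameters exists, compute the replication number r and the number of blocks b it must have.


Any 2-(v, k, λ) BIBD satisfies two necessary conditions:
  (i)  Each point sits in r blocks, and counting incidences through any fixed point gives r(k − 1) = λ(v − 1), so r = λ(v − 1)/(k − 1).
  (ii) Total incidences bk = vr, so b = vr/k.
Step 1: r = λ(v − 1)/(k − 1) = 3·(11 − 1)/(6 − 1) = 3·10/5 = 30/5 = 6.
Step 2: b = vr/k = 11·6/6 = 66/6 = 11.
Check integrality: r = 6 ∈ Z ✓, b = 11 ∈ Z ✓.
(These identities are necessary conditions: they determine r and b for any design with these parameters, but do not by themselves prove that one exists.)

r = 6, b = 11.


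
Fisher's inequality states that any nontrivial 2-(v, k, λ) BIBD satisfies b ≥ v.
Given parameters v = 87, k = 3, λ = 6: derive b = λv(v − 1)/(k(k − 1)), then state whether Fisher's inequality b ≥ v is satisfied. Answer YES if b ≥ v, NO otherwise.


b = λv(v − 1)/(k(k − 1)) = 6·87·86/(3·2) = 44892/6 = 7482.
Compare with v = 87: b ≥ v, so Fisher's inequality holds.

YES


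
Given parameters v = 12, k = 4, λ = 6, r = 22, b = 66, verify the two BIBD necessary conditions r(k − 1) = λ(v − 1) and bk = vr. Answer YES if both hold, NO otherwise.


Condition (i): r(k − 1) = 22·3 = 66; λ(v − 1) = 6·11 = 66. Match? YES.
Condition (ii): bk = 66·4 = 264; vr = 12·22 = 264. Match? YES.
Both conditions hold? YES.

YES


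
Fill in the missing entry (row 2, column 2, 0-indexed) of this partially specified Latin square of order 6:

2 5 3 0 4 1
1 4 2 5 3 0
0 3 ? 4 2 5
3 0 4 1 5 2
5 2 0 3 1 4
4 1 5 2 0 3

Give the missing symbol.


Row 2 contains symbols [0, 2, 3, 4, 5] — missing [1].
Column 2 contains symbols [0, 2, 3, 4, 5] — missing [1].
The missing symbol must appear in both missing sets; intersection = [1].
Therefore the hidden value is 1.

Missing value = 1.


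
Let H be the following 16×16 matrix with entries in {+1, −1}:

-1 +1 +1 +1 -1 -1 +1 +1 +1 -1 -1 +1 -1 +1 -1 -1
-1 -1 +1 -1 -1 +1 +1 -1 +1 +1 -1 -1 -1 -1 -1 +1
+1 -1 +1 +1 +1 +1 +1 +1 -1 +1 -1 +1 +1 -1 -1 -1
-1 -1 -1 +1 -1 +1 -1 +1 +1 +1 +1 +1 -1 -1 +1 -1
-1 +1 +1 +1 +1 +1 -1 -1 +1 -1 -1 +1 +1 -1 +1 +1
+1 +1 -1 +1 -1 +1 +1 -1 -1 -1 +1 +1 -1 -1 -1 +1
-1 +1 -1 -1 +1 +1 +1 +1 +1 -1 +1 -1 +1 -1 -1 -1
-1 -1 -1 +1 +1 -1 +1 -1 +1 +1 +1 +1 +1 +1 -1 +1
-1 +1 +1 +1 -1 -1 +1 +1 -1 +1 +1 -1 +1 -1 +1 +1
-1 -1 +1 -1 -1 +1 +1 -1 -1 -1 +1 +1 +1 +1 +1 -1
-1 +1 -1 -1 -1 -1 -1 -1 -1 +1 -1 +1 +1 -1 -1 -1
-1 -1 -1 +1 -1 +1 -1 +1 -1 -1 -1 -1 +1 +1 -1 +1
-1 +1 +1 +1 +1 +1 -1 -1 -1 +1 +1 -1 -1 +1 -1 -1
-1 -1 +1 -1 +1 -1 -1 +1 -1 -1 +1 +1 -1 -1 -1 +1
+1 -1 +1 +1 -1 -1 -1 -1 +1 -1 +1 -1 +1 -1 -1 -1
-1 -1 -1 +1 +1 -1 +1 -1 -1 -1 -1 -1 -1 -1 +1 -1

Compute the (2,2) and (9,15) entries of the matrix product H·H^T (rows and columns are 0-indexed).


Row 2 of H: [1, -1, 1, 1, 1, 1, 1, 1, -1, 1, -1, 1, 1, -1, -1, -1].
Row 9 of H: [-1, -1, 1, -1, -1, 1, 1, -1, -1, -1, 1, 1, 1, 1, 1, -1].
Row 15 of H: [-1, -1, -1, 1, 1, -1, 1, -1, -1, -1, -1, -1, -1, -1, 1, -1].
(H·H^T)[2][2] = Σ_j H[2][j]·H[2][j] = (1)² + (-1)² + (1)² + (1)² + (1)² + (1)² + (1)² + (1)² + (-1)² + (1)² + (-1)² + (1)² + (1)² + (-1)² + (-1)² + (-1)² = 1 + 1 + 1 + 1 + 1 + 1 + 1 + 1 + 1 + 1 + 1 + 1 + 1 + 1 + 1 + 1 = 16.
(H·H^T)[9][15] = Σ_j H[9][j]·H[15][j] = (-1)·(-1) + (-1)·(-1) + (1)·(-1) + (-1)·(1) + (-1)·(1) + (1)·(-1) + (1)·(1) + (-1)·(-1) + (-1)·(-1) + (-1)·(-1) + (1)·(-1) + (1)·(-1) + (1)·(-1) + (1)·(-1) + (1)·(1) + (-1)·(-1) = 1 + 1 + -1 + -1 + -1 + -1 + 1 + 1 + 1 + 1 + -1 + -1 + -1 + -1 + 1 + 1 = 0.
So rows 9 and 15 are orthogonal; the diagonal entry equals n = 16.

(2,2) entry = 16; (9,15) entry = 0.


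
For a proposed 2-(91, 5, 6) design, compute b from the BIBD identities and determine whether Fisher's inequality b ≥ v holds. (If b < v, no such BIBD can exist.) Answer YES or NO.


b = λv(v − 1)/(k(k − 1)) = 6·91·90/(5·4) = 49140/20 = 2457.
Compare with v = 91: b ≥ v, so Fisher's inequality holds.

YES


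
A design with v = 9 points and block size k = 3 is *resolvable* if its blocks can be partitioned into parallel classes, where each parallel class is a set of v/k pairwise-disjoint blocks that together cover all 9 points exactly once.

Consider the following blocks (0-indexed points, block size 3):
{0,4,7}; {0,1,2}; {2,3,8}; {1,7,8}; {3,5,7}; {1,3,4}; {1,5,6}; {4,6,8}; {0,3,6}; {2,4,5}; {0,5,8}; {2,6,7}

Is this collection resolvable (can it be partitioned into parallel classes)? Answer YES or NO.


v = 9, block size k = 3, number of blocks = 12.
For resolvability, blocks must partition into parallel classes of size v/k = 3.
Total blocks must therefore be a multiple of 3: 12 = 3·4 + 0 ⇒ divisible ✓.
Greedy packing gives 4 candidate class(es). Each should be a full parallel class (size 3, covers all 9 points).
  Class 1 (3 blocks): {0,4,7}; {2,3,8}; {1,5,6}. Points covered: [0, 1, 2, 3, 4, 5, 6, 7, 8].
  Class 2 (3 blocks): {0,1,2}; {3,5,7}; {4,6,8}. Points covered: [0, 1, 2, 3, 4, 5, 6, 7, 8].
  Class 3 (3 blocks): {1,7,8}; {0,3,6}; {2,4,5}. Points covered: [0, 1, 2, 3, 4, 5, 6, 7, 8].
  Class 4 (3 blocks): {1,3,4}; {0,5,8}; {2,6,7}. Points covered: [0, 1, 2, 3, 4, 5, 6, 7, 8].
All classes full (size 3)? YES. All classes cover every point? YES.
Resolvable? YES.

YES


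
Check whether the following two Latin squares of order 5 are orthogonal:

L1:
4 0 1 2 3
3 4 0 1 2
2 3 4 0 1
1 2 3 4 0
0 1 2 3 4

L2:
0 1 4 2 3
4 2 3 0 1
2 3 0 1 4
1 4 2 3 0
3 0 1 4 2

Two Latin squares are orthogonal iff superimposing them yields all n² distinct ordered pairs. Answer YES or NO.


Form the n² = 25 superimposed pairs (L1[i][j], L2[i][j]), row by row (rows and columns indexed from 0):
row 0: (4,0) (0,1) (1,4) (2,2) (3,3)
row 1: (3,4) (4,2) (0,3) (1,0) (2,1)
row 2: (2,2) (3,3) (4,0) (0,1) (1,4)
row 3: (1,1) (2,4) (3,2) (4,3) (0,0)
row 4: (0,3) (1,0) (2,1) (3,4) (4,2)
Orthogonality requires all 25 pairs distinct.
But the pair (2,2) repeats: cell (0,3) has L1 = 2, L2 = 2, and cell (2,0) has L1 = 2, L2 = 2.
A repeated pair means some other pair never occurs (only 15 distinct pairs out of 25), so the squares are not orthogonal.
Conclusion: NO.

NO


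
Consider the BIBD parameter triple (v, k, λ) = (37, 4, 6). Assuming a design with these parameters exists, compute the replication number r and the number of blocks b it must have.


Any 2-(v, k, λ) BIBD satisfies two necessary conditions:
  (i)  Each point sits in r blocks, and counting incidences through any fixed point gives r(k − 1) = λ(v − 1), so r = λ(v − 1)/(k − 1).
  (ii) Total incidences bk = vr, so b = vr/k.
Step 1: r = λ(v − 1)/(k − 1) = 6·(37 − 1)/(4 − 1) = 6·36/3 = 216/3 = 72.
Step 2: b = vr/k = 37·72/4 = 2664/4 = 666.
Check integrality: r = 72 ∈ Z ✓, b = 666 ∈ Z ✓.
(These identities are necessary conditions: they determine r and b for any design with these parameters, but do not by themselves prove that one exists.)

r = 72, b = 666.


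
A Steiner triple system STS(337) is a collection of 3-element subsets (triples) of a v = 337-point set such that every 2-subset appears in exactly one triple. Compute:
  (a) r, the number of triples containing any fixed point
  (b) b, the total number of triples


An STS(v) is a 2-(v, 3, 1) BIBD: block size k = 3, λ = 1.
Replication: r(k − 1) = λ(v − 1) ⇒ r·2 = 337 − 1 = 336 ⇒ r = 168.
Block count: bk = vr ⇒ b·3 = 337·168 = 56616 ⇒ b = 18872.
(Check via b = v(v − 1)/6 = 337·336/6 = 113232/6 = 18872.)

r = 168, b = 18872.


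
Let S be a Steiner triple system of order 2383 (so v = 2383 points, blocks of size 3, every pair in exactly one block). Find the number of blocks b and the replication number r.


An STS(v) is a 2-(v, 3, 1) BIBD: block size k = 3, λ = 1.
Replication: r(k − 1) = λ(v − 1) ⇒ r·2 = 2383 − 1 = 2382 ⇒ r = 1191.
Block count: bk = vr ⇒ b·3 = 2383·1191 = 2838153 ⇒ b = 946051.

r = 1191, b = 946051.


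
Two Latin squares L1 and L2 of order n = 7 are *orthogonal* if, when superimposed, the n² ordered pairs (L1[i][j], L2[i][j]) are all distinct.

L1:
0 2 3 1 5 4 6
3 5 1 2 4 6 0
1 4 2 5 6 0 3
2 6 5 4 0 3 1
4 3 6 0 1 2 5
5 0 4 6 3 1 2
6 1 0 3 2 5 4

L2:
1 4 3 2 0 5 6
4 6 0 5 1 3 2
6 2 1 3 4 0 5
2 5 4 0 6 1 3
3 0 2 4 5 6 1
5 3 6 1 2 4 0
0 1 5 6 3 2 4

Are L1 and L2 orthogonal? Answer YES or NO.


Form the n² = 49 superimposed pairs (L1[i][j], L2[i][j]), row by row (rows and columns indexed from 0):
row 0: (0,1) (2,4) (3,3) (1,2) (5,0) (4,5) (6,6)
row 1: (3,4) (5,6) (1,0) (2,5) (4,1) (6,3) (0,2)
row 2: (1,6) (4,2) (2,1) (5,3) (6,4) (0,0) (3,5)
row 3: (2,2) (6,5) (5,4) (4,0) (0,6) (3,1) (1,3)
row 4: (4,3) (3,0) (6,2) (0,4) (1,5) (2,6) (5,1)
row 5: (5,5) (0,3) (4,6) (6,1) (3,2) (1,4) (2,0)
row 6: (6,0) (1,1) (0,5) (3,6) (2,3) (5,2) (4,4)
Orthogonality requires all 49 pairs distinct.
Check by first coordinate: for each symbol s of L1, list the L2 entries in the n cells where L1 = s; they must all differ.
  L1 = 0: L2 entries (in reading order) 1, 2, 0, 6, 4, 3, 5 — all 7 distinct ✓
  L1 = 1: L2 entries (in reading order) 2, 0, 6, 3, 5, 4, 1 — all 7 distinct ✓
  L1 = 2: L2 entries (in reading order) 4, 5, 1, 2, 6, 0, 3 — all 7 distinct ✓
  L1 = 3: L2 entries (in reading order) 3, 4, 5, 1, 0, 2, 6 — all 7 distinct ✓
  L1 = 4: L2 entries (in reading order) 5, 1, 2, 0, 3, 6, 4 — all 7 distinct ✓
  L1 = 5: L2 entries (in reading order) 0, 6, 3, 4, 1, 5, 2 — all 7 distinct ✓
  L1 = 6: L2 entries (in reading order) 6, 3, 4, 5, 2, 1, 0 — all 7 distinct ✓
Every symbol of L1 meets every symbol of L2 exactly once, so all 49 pairs are distinct (49 of 49).
Conclusion: YES.

YES


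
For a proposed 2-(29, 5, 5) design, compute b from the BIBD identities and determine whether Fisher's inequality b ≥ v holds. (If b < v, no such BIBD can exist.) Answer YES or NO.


b = λv(v − 1)/(k(k − 1)) = 5·29·28/(5·4) = 4060/20 = 203.
Compare with v = 29: b ≥ v, so Fisher's inequality holds.

YES


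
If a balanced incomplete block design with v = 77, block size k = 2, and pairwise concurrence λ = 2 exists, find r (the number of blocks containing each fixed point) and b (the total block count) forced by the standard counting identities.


Any 2-(v, k, λ) BIBD satisfies two necessary conditions:
  (i)  Each point sits in r blocks, and counting incidences through any fixed point gives r(k − 1) = λ(v − 1), so r = λ(v − 1)/(k − 1).
  (ii) Total incidences bk = vr, so b = vr/k.
Step 1: r = λ(v − 1)/(k − 1) = 2·(77 − 1)/(2 − 1) = 2·76/1 = 152/1 = 152.
Step 2: b = vr/k = 77·152/2 = 11704/2 = 5852.
Check integrality: r = 152 ∈ Z ✓, b = 5852 ∈ Z ✓.
(These identities are necessary conditions: they determine r and b for any design with these parameters, but do not by themselves prove that one exists.)

r = 152, b = 5852.


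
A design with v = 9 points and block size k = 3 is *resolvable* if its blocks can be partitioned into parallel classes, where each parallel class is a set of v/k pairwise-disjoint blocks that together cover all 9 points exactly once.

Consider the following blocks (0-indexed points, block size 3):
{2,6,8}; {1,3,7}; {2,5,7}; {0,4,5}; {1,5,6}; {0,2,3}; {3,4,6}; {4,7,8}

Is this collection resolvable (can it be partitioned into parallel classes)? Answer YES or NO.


v = 9, block size k = 3, number of blocks = 8.
For resolvability, blocks must partition into parallel classes of size v/k = 3.
Total blocks must therefore be a multiple of 3: 8 = 3·2 + 2 ⇒ not divisible ✗.
Resolvable? NO.

NO


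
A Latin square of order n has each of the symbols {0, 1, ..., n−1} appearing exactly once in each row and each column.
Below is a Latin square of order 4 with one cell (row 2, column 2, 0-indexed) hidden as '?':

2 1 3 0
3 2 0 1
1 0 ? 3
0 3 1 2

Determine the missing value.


Row 2 contains symbols [0, 1, 3] — missing [2].
Column 2 contains symbols [0, 1, 3] — missing [2].
The missing symbol must appear in both missing sets; intersection = [2].
Therefore the hidden value is 2.

Missing value = 2.


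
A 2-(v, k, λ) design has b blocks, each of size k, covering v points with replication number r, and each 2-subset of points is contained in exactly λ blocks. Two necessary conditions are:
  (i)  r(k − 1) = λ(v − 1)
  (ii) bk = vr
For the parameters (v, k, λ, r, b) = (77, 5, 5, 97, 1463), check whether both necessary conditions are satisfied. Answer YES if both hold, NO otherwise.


Condition (i): r(k − 1) = 97·4 = 388; λ(v − 1) = 5·76 = 380. Match? NO.
Condition (ii): bk = 1463·5 = 7315; vr = 77·97 = 7469. Match? NO.
Both conditions hold? NO.

NO


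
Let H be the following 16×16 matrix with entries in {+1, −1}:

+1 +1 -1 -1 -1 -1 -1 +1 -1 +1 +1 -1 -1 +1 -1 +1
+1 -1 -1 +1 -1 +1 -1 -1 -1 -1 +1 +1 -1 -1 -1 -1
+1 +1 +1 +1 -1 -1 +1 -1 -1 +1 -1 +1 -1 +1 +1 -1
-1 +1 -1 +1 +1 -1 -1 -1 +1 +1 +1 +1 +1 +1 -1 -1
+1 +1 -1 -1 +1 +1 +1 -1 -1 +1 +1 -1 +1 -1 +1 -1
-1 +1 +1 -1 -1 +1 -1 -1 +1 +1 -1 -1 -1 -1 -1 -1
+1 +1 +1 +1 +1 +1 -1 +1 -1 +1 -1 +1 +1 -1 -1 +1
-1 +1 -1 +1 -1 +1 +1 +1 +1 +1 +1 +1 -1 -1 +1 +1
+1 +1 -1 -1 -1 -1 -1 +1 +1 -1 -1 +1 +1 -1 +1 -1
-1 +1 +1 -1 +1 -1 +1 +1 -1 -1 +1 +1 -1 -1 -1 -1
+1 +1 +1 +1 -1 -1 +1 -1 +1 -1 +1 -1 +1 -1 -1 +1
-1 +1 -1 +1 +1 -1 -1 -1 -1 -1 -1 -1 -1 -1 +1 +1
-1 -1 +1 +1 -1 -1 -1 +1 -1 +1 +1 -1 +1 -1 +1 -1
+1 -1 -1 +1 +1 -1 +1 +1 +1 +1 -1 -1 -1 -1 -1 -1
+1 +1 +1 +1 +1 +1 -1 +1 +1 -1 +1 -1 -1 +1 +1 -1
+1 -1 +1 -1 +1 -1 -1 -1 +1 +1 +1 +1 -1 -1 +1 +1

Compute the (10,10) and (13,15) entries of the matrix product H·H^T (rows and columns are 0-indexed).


Row 10 of H: [1, 1, 1, 1, -1, -1, 1, -1, 1, -1, 1, -1, 1, -1, -1, 1].
Row 13 of H: [1, -1, -1, 1, 1, -1, 1, 1, 1, 1, -1, -1, -1, -1, -1, -1].
Row 15 of H: [1, -1, 1, -1, 1, -1, -1, -1, 1, 1, 1, 1, -1, -1, 1, 1].
(H·H^T)[10][10] = Σ_j H[10][j]·H[10][j] = (1)² + (1)² + (1)² + (1)² + (-1)² + (-1)² + (1)² + (-1)² + (1)² + (-1)² + (1)² + (-1)² + (1)² + (-1)² + (-1)² + (1)² = 1 + 1 + 1 + 1 + 1 + 1 + 1 + 1 + 1 + 1 + 1 + 1 + 1 + 1 + 1 + 1 = 16.
(H·H^T)[13][15] = Σ_j H[13][j]·H[15][j] = (1)·(1) + (-1)·(-1) + (-1)·(1) + (1)·(-1) + (1)·(1) + (-1)·(-1) + (1)·(-1) + (1)·(-1) + (1)·(1) + (1)·(1) + (-1)·(1) + (-1)·(1) + (-1)·(-1) + (-1)·(-1) + (-1)·(1) + (-1)·(1) = 1 + 1 + -1 + -1 + 1 + 1 + -1 + -1 + 1 + 1 + -1 + -1 + 1 + 1 + -1 + -1 = 0.
So rows 13 and 15 are orthogonal; the diagonal entry equals n = 16.

(10,10) entry = 16; (13,15) entry = 0.
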